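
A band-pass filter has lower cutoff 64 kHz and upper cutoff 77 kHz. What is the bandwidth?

Bandwidth = f_high - f_low
= 77 kHz - 64 kHz = 13 kHz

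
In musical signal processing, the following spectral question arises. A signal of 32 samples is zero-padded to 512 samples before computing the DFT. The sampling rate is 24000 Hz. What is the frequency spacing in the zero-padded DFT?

Original DFT: N = 32, resolution = f_s/N = 24000/32 = 750 Hz
Zero-padded DFT: N = 512, resolution = f_s/N = 24000/512 = 375/8 Hz
Zero-padding interpolates the spectrum (finer frequency grid)
but does NOT improve the true spectral resolution (ability to resolve close frequencies).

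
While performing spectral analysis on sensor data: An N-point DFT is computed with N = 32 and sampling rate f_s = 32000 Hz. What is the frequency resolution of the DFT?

DFT frequency resolution = f_s / N
= 32000 / 32 = 1000 Hz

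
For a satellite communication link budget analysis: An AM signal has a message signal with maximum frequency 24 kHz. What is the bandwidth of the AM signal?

In AM (double-sideband), the bandwidth is twice the message frequency.
BW = 2 * f_m = 2 * 24 kHz = 48 kHz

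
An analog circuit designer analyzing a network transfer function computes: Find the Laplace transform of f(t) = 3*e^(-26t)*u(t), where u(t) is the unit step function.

Standard Laplace transform pair:
e^(-at)*u(t) <-> 1/(s+a)
With a = 26: L{3*e^(-26t)*u(t)} = 3/(s+26), ROC: Re(s) > -26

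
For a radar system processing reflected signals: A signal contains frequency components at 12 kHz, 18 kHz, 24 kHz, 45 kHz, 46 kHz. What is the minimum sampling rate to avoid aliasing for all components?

The highest frequency component is f_max = 46 kHz.
Nyquist rate = 2 * f_max = 2 * 46 kHz = 92 kHz.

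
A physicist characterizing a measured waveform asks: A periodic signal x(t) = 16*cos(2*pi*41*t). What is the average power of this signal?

Average power of A*cos(wt) is A^2/2.
P = 16^2 / 2 = 256/2 = 128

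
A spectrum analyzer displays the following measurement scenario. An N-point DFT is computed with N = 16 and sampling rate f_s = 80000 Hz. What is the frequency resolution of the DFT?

DFT frequency resolution = f_s / N
= 80000 / 16 = 5000 Hz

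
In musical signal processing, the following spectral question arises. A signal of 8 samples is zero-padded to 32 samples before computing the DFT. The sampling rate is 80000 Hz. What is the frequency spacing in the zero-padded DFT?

Original DFT: N = 8, resolution = f_s/N = 80000/8 = 10000 Hz
Zero-padded DFT: N = 32, resolution = f_s/N = 80000/32 = 2500 Hz
Zero-padding interpolates the spectrum (finer frequency grid)
but does NOT improve the true spectral resolution (ability to resolve close frequencies).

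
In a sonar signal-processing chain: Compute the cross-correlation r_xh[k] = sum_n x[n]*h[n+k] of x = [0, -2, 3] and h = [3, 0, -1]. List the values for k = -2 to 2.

Both sequences indexed from 0 and zero outside their support.
Lags with overlap: k = -2 to 2.
  r_xh[-2] = x[2]*h[0] = 9
  r_xh[-1] = x[1]*h[0] + x[2]*h[1] = -6
  r_xh[0] = x[0]*h[0] + x[1]*h[1] + x[2]*h[2] = -3
  r_xh[1] = x[0]*h[1] + x[1]*h[2] = 2
  r_xh[2] = x[0]*h[2] = 0
r_xh = [9, -6, -3, 2, 0] (for k = -2, ..., 2)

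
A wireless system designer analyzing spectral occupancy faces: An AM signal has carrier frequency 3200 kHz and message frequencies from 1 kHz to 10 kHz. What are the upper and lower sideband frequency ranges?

Upper sideband (USB) = fc + [fm_low, fm_high] = 3200 + [1, 10] = [3201, 3210] kHz
Lower sideband (LSB) = fc - [fm_high, fm_low] = 3200 - [10, 1] = [3190, 3199] kHz
Total occupied spectrum: 3190 kHz to 3210 kHz (plus carrier at 3200 kHz)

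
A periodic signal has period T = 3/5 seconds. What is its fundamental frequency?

The fundamental frequency is the reciprocal of the period.
f = 1/T = 1/(3/5) = 5/3 Hz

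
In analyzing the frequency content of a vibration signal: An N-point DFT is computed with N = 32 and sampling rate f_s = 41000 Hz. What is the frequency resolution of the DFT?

DFT frequency resolution = f_s / N
= 41000 / 32 = 5125/4 Hz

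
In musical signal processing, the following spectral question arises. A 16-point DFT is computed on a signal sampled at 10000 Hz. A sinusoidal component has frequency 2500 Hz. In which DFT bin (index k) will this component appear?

DFT frequency resolution = f_s/N = 10000/16 = 625 Hz
Bin index k = f_signal / resolution = 2500 / 625 = 4
The signal frequency 2500 Hz falls in DFT bin k = 4.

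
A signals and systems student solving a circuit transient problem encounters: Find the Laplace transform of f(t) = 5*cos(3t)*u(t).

Standard pair: cos(wt)*u(t) <-> s/(s^2+w^2)
With w = 3: L{5*cos(3t)*u(t)} = 5s/(s^2+9)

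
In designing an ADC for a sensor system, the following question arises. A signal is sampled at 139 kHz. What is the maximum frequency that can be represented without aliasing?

The maximum frequency that can be represented without aliasing
is the Nyquist frequency: f_max = f_s / 2 = 139 kHz / 2 = 139/2 kHz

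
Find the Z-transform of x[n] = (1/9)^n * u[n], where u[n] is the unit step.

The Z-transform of a^n * u[n] is z/(z-a) for |z| > |a|.
Here a = 1/9, so X(z) = z/(z - (1/9)) = 9z/(9z - 1)
ROC: |z| > 1/9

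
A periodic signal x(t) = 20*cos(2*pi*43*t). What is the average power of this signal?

Average power of A*cos(wt) is A^2/2.
P = 20^2 / 2 = 400/2 = 200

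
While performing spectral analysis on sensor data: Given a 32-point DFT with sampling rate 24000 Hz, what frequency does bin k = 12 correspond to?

The frequency of DFT bin k is: f_k = k * f_s / N
f_12 = 12 * 24000 / 32 = 9000 Hz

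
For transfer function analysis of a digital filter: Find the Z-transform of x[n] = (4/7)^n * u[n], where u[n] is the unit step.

The Z-transform of a^n * u[n] is z/(z-a) for |z| > |a|.
Here a = 4/7, so X(z) = z/(z - (4/7)) = 7z/(7z - 4)
ROC: |z| > 4/7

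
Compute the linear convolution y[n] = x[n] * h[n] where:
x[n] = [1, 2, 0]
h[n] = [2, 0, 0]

y[n] = sum_k x[k]*h[n-k]. Output length = len(x) + len(h) - 1 = 3 + 3 - 1 = 5.
y[0] = 1*2 = 2
y[1] = 2*2 + 1*0 = 4
y[2] = 0*2 + 2*0 + 1*0 = 0
y[3] = 0*0 + 2*0 = 0
y[4] = 0*0 = 0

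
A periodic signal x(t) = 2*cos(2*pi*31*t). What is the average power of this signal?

Average power of A*cos(wt) is A^2/2.
P = 2^2 / 2 = 4/2 = 2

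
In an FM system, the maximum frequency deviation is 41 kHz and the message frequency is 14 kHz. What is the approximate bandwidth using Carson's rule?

Carson's rule: BW = 2*(delta_f + f_m)
= 2*(41 + 14) kHz = 110 kHz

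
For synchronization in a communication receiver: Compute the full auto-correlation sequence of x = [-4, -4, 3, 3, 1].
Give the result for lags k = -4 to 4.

r_xx[k] = sum_m x[m]*x[m+k], indexed from 0, for k = -4 to 4:
  r_xx[-4] = x[4]*x[0] = -4
  r_xx[-3] = x[3]*x[0] + x[4]*x[1] = -16
  r_xx[-2] = x[2]*x[0] + x[3]*x[1] + x[4]*x[2] = -21
  r_xx[-1] = x[1]*x[0] + x[2]*x[1] + x[3]*x[2] + x[4]*x[3] = 16
  r_xx[0] = x[0]*x[0] + x[1]*x[1] + x[2]*x[2] + x[3]*x[3] + x[4]*x[4] = 51
  r_xx[1] = x[0]*x[1] + x[1]*x[2] + x[2]*x[3] + x[3]*x[4] = 16
  r_xx[2] = x[0]*x[2] + x[1]*x[3] + x[2]*x[4] = -21
  r_xx[3] = x[0]*x[3] + x[1]*x[4] = -16
  r_xx[4] = x[0]*x[4] = -4
r_xx = [-4, -16, -21, 16, 51, 16, -21, -16, -4]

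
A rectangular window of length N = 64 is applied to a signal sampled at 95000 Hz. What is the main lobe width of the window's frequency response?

For a rectangular window of length N,
the main lobe width in frequency is 2*f_s/N.
= 2*95000/64 = 11875/4 Hz
This determines the minimum frequency separation for resolving two sinusoids.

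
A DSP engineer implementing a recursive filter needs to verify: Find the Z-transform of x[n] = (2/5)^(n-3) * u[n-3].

Time-shifting property: if X(z) = Z{x[n]}, then Z{x[n-d]} = z^(-d) * X(z)
X(z) = z/(z - 2/5) for x[n] = (2/5)^n * u[n]
Z{x[n-3]} = z^(-3) * z/(z - 2/5) = z^(-2)/(z - 2/5)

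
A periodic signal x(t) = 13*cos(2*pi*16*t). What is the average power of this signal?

Average power of A*cos(wt) is A^2/2.
P = 13^2 / 2 = 169/2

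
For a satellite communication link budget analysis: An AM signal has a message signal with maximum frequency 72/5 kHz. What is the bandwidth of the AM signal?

In AM (double-sideband), the bandwidth is twice the message frequency.
BW = 2 * f_m = 2 * 72/5 kHz = 144/5 kHz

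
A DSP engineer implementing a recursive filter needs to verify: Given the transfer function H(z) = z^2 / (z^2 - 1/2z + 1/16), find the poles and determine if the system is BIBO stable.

Poles are roots of the denominator: z^2 - 1/2z + 1/16 = 0.
Quadratic formula: z = [-(-1/2) +/- sqrt((-1/2)^2 - 4*(1/16))] / 2
Discriminant = 1/4 - 1/4 = 0; sqrt = 0.
z = (1/2 +/- 0) / 2 = 1/4 (repeated root).
|p1| = 1/4, |p2| = 1/4.
For BIBO stability, all poles must lie inside the unit circle (|p| < 1).
System is STABLE since both |p| < 1.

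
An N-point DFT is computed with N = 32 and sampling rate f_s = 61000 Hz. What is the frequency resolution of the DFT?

DFT frequency resolution = f_s / N
= 61000 / 32 = 7625/4 Hz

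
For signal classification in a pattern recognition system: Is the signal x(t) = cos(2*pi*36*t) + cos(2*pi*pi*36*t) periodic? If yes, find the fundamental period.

f1 = 36 Hz, f2 = 36*pi Hz
Ratio f2/f1 = pi, which is irrational.
Since the frequency ratio is irrational, no common period exists.
The signal is not periodic.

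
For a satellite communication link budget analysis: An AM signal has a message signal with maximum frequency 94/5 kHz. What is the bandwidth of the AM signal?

In AM (double-sideband), the bandwidth is twice the message frequency.
BW = 2 * f_m = 2 * 94/5 kHz = 188/5 kHz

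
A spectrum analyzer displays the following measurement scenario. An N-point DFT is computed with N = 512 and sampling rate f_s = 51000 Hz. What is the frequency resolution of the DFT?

DFT frequency resolution = f_s / N
= 51000 / 512 = 6375/64 Hz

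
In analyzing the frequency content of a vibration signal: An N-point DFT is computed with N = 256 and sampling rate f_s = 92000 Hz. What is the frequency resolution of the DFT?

DFT frequency resolution = f_s / N
= 92000 / 256 = 2875/8 Hz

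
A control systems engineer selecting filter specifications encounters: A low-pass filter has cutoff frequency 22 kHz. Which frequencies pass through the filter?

A low-pass filter passes all frequencies below the cutoff frequency 22 kHz and attenuates higher frequencies.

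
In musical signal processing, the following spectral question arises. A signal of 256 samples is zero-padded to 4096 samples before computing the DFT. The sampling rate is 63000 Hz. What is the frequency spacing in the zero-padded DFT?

Original DFT: N = 256, resolution = f_s/N = 63000/256 = 7875/32 Hz
Zero-padded DFT: N = 4096, resolution = f_s/N = 63000/4096 = 7875/512 Hz
Zero-padding interpolates the spectrum (finer frequency grid)
but does NOT improve the true spectral resolution (ability to resolve close frequencies).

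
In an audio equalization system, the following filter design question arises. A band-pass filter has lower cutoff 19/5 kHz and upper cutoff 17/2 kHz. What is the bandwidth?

Bandwidth = f_high - f_low
= 17/2 kHz - 19/5 kHz = 47/10 kHz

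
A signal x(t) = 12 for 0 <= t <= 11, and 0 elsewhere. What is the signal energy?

Energy = integral of |x(t)|^2 dt over the signal duration
= 12^2 * 11 = 144 * 11 = 1584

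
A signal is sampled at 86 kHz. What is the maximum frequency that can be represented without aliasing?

The maximum frequency that can be represented without aliasing
is the Nyquist frequency: f_max = f_s / 2 = 86 kHz / 2 = 43 kHz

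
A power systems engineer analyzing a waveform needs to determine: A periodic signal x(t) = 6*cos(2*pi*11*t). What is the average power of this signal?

Average power of A*cos(wt) is A^2/2.
P = 6^2 / 2 = 36/2 = 18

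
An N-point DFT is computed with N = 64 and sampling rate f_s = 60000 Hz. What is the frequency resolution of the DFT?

DFT frequency resolution = f_s / N
= 60000 / 64 = 1875/2 Hz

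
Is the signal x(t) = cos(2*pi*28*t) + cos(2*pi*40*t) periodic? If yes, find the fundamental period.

f1 = 28 Hz, f2 = 40 Hz
Period T1 = 1/28, T2 = 1/40
Ratio T1/T2 = 40/28, which is rational.
The signal is periodic with fundamental period T = 1/GCD(28,40) = 1/4 s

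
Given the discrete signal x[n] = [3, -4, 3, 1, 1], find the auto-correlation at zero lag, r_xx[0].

The auto-correlation at zero lag r_xx[0] equals the signal energy.
r_xx[0] = sum of x[n]^2 = 3^2 + (-4)^2 + 3^2 + 1^2 + 1^2
= 9 + 16 + 9 + 1 + 1 = 36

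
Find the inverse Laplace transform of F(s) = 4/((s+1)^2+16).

Standard pair: w/((s+a)^2+w^2) <-> e^(-at)*sin(wt)*u(t)
With a=1, w=4: f(t) = e^(-t)*sin(4t)*u(t)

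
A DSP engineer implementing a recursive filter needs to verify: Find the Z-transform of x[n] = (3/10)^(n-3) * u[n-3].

Time-shifting property: if X(z) = Z{x[n]}, then Z{x[n-d]} = z^(-d) * X(z)
X(z) = z/(z - 3/10) for x[n] = (3/10)^n * u[n]
Z{x[n-3]} = z^(-3) * z/(z - 3/10) = z^(-2)/(z - 3/10)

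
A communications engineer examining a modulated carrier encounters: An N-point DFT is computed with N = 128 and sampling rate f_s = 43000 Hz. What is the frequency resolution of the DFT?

DFT frequency resolution = f_s / N
= 43000 / 128 = 5375/16 Hz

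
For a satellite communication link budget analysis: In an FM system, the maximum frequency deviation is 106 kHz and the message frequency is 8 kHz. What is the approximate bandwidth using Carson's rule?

Carson's rule: BW = 2*(delta_f + f_m)
= 2*(106 + 8) kHz = 228 kHz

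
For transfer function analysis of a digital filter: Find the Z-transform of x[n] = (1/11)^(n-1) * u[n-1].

Time-shifting property: if X(z) = Z{x[n]}, then Z{x[n-d]} = z^(-d) * X(z)
X(z) = z/(z - 1/11) for x[n] = (1/11)^n * u[n]
Z{x[n-1]} = z^(-1) * z/(z - 1/11) = 1/(z - 1/11)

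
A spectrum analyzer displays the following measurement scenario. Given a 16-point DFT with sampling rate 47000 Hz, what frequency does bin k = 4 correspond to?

The frequency of DFT bin k is: f_k = k * f_s / N
f_4 = 4 * 47000 / 16 = 11750 Hz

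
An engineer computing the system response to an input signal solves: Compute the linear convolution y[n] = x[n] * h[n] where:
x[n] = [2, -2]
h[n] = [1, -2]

y[n] = sum_k x[k]*h[n-k]. Output length = len(x) + len(h) - 1 = 2 + 2 - 1 = 3.
y[0] = 2*1 = 2
y[1] = -2*1 + 2*-2 = -6
y[2] = -2*-2 = 4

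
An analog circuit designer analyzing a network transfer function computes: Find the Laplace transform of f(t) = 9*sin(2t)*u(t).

Standard pair: sin(wt)*u(t) <-> w/(s^2+w^2)
With w = 2: L{9*sin(2t)*u(t)} = 18/(s^2+4)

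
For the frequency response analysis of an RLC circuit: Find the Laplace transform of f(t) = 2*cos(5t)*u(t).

Standard pair: cos(wt)*u(t) <-> s/(s^2+w^2)
With w = 5: L{2*cos(5t)*u(t)} = 2s/(s^2+25)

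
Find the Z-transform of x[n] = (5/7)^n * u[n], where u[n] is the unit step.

The Z-transform of a^n * u[n] is z/(z-a) for |z| > |a|.
Here a = 5/7, so X(z) = z/(z - (5/7)) = 7z/(7z - 5)
ROC: |z| > 5/7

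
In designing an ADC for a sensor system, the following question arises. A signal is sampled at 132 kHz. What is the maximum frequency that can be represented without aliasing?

The maximum frequency that can be represented without aliasing
is the Nyquist frequency: f_max = f_s / 2 = 132 kHz / 2 = 66 kHz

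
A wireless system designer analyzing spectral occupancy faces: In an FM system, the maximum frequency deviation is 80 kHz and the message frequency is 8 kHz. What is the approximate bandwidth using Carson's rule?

Carson's rule: BW = 2*(delta_f + f_m)
= 2*(80 + 8) kHz = 176 kHz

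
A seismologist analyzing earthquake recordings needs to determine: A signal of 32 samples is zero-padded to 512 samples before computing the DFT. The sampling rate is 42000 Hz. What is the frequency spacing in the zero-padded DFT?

Original DFT: N = 32, resolution = f_s/N = 42000/32 = 2625/2 Hz
Zero-padded DFT: N = 512, resolution = f_s/N = 42000/512 = 2625/32 Hz
Zero-padding interpolates the spectrum (finer frequency grid)
but does NOT improve the true spectral resolution (ability to resolve close frequencies).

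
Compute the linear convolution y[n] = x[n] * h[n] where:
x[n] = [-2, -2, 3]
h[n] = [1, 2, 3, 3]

y[n] = sum_k x[k]*h[n-k]. Output length = len(x) + len(h) - 1 = 3 + 4 - 1 = 6.
y[0] = -2*1 = -2
y[1] = -2*1 + -2*2 = -6
y[2] = 3*1 + -2*2 + -2*3 = -7
y[3] = 3*2 + -2*3 + -2*3 = -6
y[4] = 3*3 + -2*3 = 3
y[5] = 3*3 = 9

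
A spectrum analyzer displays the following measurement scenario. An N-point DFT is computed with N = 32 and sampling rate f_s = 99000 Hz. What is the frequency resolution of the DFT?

DFT frequency resolution = f_s / N
= 99000 / 32 = 12375/4 Hz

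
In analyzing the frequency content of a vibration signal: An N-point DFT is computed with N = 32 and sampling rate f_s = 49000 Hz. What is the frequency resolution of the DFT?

DFT frequency resolution = f_s / N
= 49000 / 32 = 6125/4 Hz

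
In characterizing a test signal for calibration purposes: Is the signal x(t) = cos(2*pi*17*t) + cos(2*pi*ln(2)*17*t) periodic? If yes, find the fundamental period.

f1 = 17 Hz, f2 = 17*ln(2) Hz
Ratio f2/f1 = ln(2), which is irrational.
Since the frequency ratio is irrational, no common period exists.
The signal is not periodic.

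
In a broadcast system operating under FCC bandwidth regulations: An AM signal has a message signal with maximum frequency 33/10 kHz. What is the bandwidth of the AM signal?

In AM (double-sideband), the bandwidth is twice the message frequency.
BW = 2 * f_m = 2 * 33/10 kHz = 33/5 kHz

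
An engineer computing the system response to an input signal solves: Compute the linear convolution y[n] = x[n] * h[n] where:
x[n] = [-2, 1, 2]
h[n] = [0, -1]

y[n] = sum_k x[k]*h[n-k]. Output length = len(x) + len(h) - 1 = 3 + 2 - 1 = 4.
y[0] = -2*0 = 0
y[1] = 1*0 + -2*-1 = 2
y[2] = 2*0 + 1*-1 = -1
y[3] = 2*-1 = -2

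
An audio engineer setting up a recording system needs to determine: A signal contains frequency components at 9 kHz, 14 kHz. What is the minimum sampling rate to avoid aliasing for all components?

The highest frequency component is f_max = 14 kHz.
Nyquist rate = 2 * f_max = 2 * 14 kHz = 28 kHz.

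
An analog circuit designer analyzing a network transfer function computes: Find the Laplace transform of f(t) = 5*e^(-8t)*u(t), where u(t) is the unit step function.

Standard Laplace transform pair:
e^(-at)*u(t) <-> 1/(s+a)
With a = 8: L{5*e^(-8t)*u(t)} = 5/(s+8), ROC: Re(s) > -8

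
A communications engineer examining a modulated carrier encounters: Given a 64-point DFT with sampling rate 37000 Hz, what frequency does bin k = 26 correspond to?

The frequency of DFT bin k is: f_k = k * f_s / N
f_26 = 26 * 37000 / 64 = 60125/4 Hz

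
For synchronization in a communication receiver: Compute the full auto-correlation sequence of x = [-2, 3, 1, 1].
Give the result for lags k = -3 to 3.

r_xx[k] = sum_m x[m]*x[m+k], indexed from 0, for k = -3 to 3:
  r_xx[-3] = x[3]*x[0] = -2
  r_xx[-2] = x[2]*x[0] + x[3]*x[1] = 1
  r_xx[-1] = x[1]*x[0] + x[2]*x[1] + x[3]*x[2] = -2
  r_xx[0] = x[0]*x[0] + x[1]*x[1] + x[2]*x[2] + x[3]*x[3] = 15
  r_xx[1] = x[0]*x[1] + x[1]*x[2] + x[2]*x[3] = -2
  r_xx[2] = x[0]*x[2] + x[1]*x[3] = 1
  r_xx[3] = x[0]*x[3] = -2
r_xx = [-2, 1, -2, 15, -2, 1, -2]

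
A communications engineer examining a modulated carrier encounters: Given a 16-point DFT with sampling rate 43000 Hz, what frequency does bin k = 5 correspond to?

The frequency of DFT bin k is: f_k = k * f_s / N
f_5 = 5 * 43000 / 16 = 26875/2 Hz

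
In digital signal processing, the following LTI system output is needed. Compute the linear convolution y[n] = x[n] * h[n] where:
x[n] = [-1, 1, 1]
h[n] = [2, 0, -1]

y[n] = sum_k x[k]*h[n-k]. Output length = len(x) + len(h) - 1 = 3 + 3 - 1 = 5.
y[0] = -1*2 = -2
y[1] = 1*2 + -1*0 = 2
y[2] = 1*2 + 1*0 + -1*-1 = 3
y[3] = 1*0 + 1*-1 = -1
y[4] = 1*-1 = -1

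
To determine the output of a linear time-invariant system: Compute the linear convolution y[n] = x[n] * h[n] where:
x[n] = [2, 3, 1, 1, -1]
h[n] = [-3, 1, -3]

y[n] = sum_k x[k]*h[n-k]. Output length = len(x) + len(h) - 1 = 5 + 3 - 1 = 7.
y[0] = 2*-3 = -6
y[1] = 3*-3 + 2*1 = -7
y[2] = 1*-3 + 3*1 + 2*-3 = -6
y[3] = 1*-3 + 1*1 + 3*-3 = -11
y[4] = -1*-3 + 1*1 + 1*-3 = 1
y[5] = -1*1 + 1*-3 = -4
y[6] = -1*-3 = 3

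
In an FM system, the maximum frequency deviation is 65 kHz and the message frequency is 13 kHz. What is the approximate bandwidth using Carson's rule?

Carson's rule: BW = 2*(delta_f + f_m)
= 2*(65 + 13) kHz = 156 kHz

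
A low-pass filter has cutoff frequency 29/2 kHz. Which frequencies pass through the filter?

A low-pass filter passes all frequencies below the cutoff frequency 29/2 kHz and attenuates higher frequencies.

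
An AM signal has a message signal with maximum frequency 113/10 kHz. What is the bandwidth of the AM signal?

In AM (double-sideband), the bandwidth is twice the message frequency.
BW = 2 * f_m = 2 * 113/10 kHz = 113/5 kHz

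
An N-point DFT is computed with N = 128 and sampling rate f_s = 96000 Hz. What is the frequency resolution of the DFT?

DFT frequency resolution = f_s / N
= 96000 / 128 = 750 Hz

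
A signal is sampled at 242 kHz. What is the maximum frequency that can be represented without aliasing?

The maximum frequency that can be represented without aliasing
is the Nyquist frequency: f_max = f_s / 2 = 242 kHz / 2 = 121 kHz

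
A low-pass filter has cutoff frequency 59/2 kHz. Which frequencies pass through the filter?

A low-pass filter passes all frequencies below the cutoff frequency 59/2 kHz and attenuates higher frequencies.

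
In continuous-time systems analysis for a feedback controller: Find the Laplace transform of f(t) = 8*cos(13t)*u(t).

Standard pair: cos(wt)*u(t) <-> s/(s^2+w^2)
With w = 13: L{8*cos(13t)*u(t)} = 8s/(s^2+169)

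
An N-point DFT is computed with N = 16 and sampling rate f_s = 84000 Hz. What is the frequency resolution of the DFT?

DFT frequency resolution = f_s / N
= 84000 / 16 = 5250 Hz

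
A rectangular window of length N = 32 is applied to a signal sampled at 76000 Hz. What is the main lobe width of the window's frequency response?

For a rectangular window of length N,
the main lobe width in frequency is 2*f_s/N.
= 2*76000/32 = 4750 Hz
This determines the minimum frequency separation for resolving two sinusoids.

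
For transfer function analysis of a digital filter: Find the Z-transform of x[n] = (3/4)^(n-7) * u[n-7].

Time-shifting property: if X(z) = Z{x[n]}, then Z{x[n-d]} = z^(-d) * X(z)
X(z) = z/(z - 3/4) for x[n] = (3/4)^n * u[n]
Z{x[n-7]} = z^(-7) * z/(z - 3/4) = z^(-6)/(z - 3/4)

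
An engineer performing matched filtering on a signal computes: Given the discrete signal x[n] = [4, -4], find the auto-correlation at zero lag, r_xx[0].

The auto-correlation at zero lag r_xx[0] equals the signal energy.
r_xx[0] = sum of x[n]^2 = 4^2 + (-4)^2
= 16 + 16 = 32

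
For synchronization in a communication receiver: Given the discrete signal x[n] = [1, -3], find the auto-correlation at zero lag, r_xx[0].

The auto-correlation at zero lag r_xx[0] equals the signal energy.
r_xx[0] = sum of x[n]^2 = 1^2 + (-3)^2
= 1 + 9 = 10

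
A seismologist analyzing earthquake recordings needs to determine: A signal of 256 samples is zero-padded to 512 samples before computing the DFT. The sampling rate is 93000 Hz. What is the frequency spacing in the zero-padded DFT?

Original DFT: N = 256, resolution = f_s/N = 93000/256 = 11625/32 Hz
Zero-padded DFT: N = 512, resolution = f_s/N = 93000/512 = 11625/64 Hz
Zero-padding interpolates the spectrum (finer frequency grid)
but does NOT improve the true spectral resolution (ability to resolve close frequencies).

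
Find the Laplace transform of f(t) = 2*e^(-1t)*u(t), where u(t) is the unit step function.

Standard Laplace transform pair:
e^(-at)*u(t) <-> 1/(s+a)
With a = 1: L{2*e^(-1t)*u(t)} = 2/(s+1), ROC: Re(s) > -1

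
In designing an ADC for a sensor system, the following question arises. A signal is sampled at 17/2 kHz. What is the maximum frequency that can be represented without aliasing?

The maximum frequency that can be represented without aliasing
is the Nyquist frequency: f_max = f_s / 2 = 17/2 kHz / 2 = 17/4 kHz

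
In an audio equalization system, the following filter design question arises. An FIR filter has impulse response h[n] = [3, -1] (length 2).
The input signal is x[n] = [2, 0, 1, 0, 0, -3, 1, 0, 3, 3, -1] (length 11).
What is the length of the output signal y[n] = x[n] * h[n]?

For linear convolution, the output length is:
len(y) = len(x) + len(h) - 1 = 11 + 2 - 1 = 12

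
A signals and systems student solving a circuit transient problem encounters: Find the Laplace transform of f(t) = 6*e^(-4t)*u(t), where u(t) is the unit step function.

Standard Laplace transform pair:
e^(-at)*u(t) <-> 1/(s+a)
With a = 4: L{6*e^(-4t)*u(t)} = 6/(s+4), ROC: Re(s) > -4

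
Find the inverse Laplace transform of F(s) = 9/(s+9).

Standard pair: k/(s+a) <-> k*e^(-at)*u(t)
With k=9, a=9: f(t) = 9*e^(-9t)*u(t)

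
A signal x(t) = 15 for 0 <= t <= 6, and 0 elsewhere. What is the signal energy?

Energy = integral of |x(t)|^2 dt over the signal duration
= 15^2 * 6 = 225 * 6 = 1350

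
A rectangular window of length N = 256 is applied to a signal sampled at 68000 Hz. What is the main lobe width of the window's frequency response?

For a rectangular window of length N,
the main lobe width in frequency is 2*f_s/N.
= 2*68000/256 = 2125/4 Hz
This determines the minimum frequency separation for resolving two sinusoids.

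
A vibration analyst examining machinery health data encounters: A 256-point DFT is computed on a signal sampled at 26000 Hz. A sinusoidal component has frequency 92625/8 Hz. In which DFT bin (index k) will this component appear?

DFT frequency resolution = f_s/N = 26000/256 = 1625/16 Hz
Bin index k = f_signal / resolution = 92625/8 / 1625/16 = 114
The signal frequency 92625/8 Hz falls in DFT bin k = 114.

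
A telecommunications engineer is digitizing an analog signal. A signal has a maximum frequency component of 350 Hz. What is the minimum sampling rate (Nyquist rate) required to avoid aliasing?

By the Nyquist-Shannon sampling theorem,
the minimum sampling rate (Nyquist rate) must be at least 2 * f_max.
Nyquist rate = 2 * 350 Hz = 700 Hz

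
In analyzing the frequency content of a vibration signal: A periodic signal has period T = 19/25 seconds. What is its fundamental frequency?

The fundamental frequency is the reciprocal of the period.
f = 1/T = 1/(19/25) = 25/19 Hz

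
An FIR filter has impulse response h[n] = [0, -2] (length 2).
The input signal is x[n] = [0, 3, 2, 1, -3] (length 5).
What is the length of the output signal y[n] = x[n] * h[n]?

For linear convolution, the output length is:
len(y) = len(x) + len(h) - 1 = 5 + 2 - 1 = 6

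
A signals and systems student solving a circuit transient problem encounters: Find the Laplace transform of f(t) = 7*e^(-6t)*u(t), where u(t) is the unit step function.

Standard Laplace transform pair:
e^(-at)*u(t) <-> 1/(s+a)
With a = 6: L{7*e^(-6t)*u(t)} = 7/(s+6), ROC: Re(s) > -6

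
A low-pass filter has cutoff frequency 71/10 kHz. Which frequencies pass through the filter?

A low-pass filter passes all frequencies below the cutoff frequency 71/10 kHz and attenuates higher frequencies.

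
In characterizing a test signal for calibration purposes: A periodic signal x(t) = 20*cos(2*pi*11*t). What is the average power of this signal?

Average power of A*cos(wt) is A^2/2.
P = 20^2 / 2 = 400/2 = 200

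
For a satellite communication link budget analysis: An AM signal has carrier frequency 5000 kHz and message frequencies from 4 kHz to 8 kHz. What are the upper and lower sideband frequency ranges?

Upper sideband (USB) = fc + [fm_low, fm_high] = 5000 + [4, 8] = [5004, 5008] kHz
Lower sideband (LSB) = fc - [fm_high, fm_low] = 5000 - [8, 4] = [4992, 4996] kHz
Total occupied spectrum: 4992 kHz to 5008 kHz (plus carrier at 5000 kHz)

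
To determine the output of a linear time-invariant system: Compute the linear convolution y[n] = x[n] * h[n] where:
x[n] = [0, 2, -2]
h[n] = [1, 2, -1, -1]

y[n] = sum_k x[k]*h[n-k]. Output length = len(x) + len(h) - 1 = 3 + 4 - 1 = 6.
y[0] = 0*1 = 0
y[1] = 2*1 + 0*2 = 2
y[2] = -2*1 + 2*2 + 0*-1 = 2
y[3] = -2*2 + 2*-1 + 0*-1 = -6
y[4] = -2*-1 + 2*-1 = 0
y[5] = -2*-1 = 2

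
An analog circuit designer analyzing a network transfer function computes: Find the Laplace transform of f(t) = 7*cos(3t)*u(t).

Standard pair: cos(wt)*u(t) <-> s/(s^2+w^2)
With w = 3: L{7*cos(3t)*u(t)} = 7s/(s^2+9)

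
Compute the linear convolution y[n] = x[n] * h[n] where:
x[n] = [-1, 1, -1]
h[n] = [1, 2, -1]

y[n] = sum_k x[k]*h[n-k]. Output length = len(x) + len(h) - 1 = 3 + 3 - 1 = 5.
y[0] = -1*1 = -1
y[1] = 1*1 + -1*2 = -1
y[2] = -1*1 + 1*2 + -1*-1 = 2
y[3] = -1*2 + 1*-1 = -3
y[4] = -1*-1 = 1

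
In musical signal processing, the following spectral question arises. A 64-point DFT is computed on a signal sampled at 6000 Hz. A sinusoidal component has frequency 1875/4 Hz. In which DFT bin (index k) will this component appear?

DFT frequency resolution = f_s/N = 6000/64 = 375/4 Hz
Bin index k = f_signal / resolution = 1875/4 / 375/4 = 5
The signal frequency 1875/4 Hz falls in DFT bin k = 5.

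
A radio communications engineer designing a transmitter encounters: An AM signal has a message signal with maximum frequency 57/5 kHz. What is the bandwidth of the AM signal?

In AM (double-sideband), the bandwidth is twice the message frequency.
BW = 2 * f_m = 2 * 57/5 kHz = 114/5 kHz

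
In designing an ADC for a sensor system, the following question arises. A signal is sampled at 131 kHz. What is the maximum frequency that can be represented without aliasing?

The maximum frequency that can be represented without aliasing
is the Nyquist frequency: f_max = f_s / 2 = 131 kHz / 2 = 131/2 kHz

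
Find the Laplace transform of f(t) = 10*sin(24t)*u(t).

Standard pair: sin(wt)*u(t) <-> w/(s^2+w^2)
With w = 24: L{10*sin(24t)*u(t)} = 240/(s^2+576)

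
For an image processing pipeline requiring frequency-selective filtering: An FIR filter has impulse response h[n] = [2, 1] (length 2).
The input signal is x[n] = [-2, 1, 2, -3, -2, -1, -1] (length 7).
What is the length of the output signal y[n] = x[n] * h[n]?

For linear convolution, the output length is:
len(y) = len(x) + len(h) - 1 = 7 + 2 - 1 = 8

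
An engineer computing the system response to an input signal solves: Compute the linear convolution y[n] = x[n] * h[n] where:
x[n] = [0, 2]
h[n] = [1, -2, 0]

y[n] = sum_k x[k]*h[n-k]. Output length = len(x) + len(h) - 1 = 2 + 3 - 1 = 4.
y[0] = 0*1 = 0
y[1] = 2*1 + 0*-2 = 2
y[2] = 2*-2 + 0*0 = -4
y[3] = 2*0 = 0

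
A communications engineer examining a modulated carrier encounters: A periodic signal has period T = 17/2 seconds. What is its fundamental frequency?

The fundamental frequency is the reciprocal of the period.
f = 1/T = 1/(17/2) = 2/17 Hz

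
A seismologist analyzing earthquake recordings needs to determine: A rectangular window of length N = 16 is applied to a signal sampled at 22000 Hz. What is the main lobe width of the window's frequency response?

For a rectangular window of length N,
the main lobe width in frequency is 2*f_s/N.
= 2*22000/16 = 2750 Hz
This determines the minimum frequency separation for resolving two sinusoids.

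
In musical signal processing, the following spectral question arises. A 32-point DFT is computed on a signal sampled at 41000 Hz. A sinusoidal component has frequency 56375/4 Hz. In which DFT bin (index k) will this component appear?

DFT frequency resolution = f_s/N = 41000/32 = 5125/4 Hz
Bin index k = f_signal / resolution = 56375/4 / 5125/4 = 11
The signal frequency 56375/4 Hz falls in DFT bin k = 11.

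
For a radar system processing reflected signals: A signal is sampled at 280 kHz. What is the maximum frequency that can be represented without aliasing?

The maximum frequency that can be represented without aliasing
is the Nyquist frequency: f_max = f_s / 2 = 280 kHz / 2 = 140 kHz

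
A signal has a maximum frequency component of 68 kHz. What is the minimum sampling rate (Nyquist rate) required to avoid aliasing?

By the Nyquist-Shannon sampling theorem,
the minimum sampling rate (Nyquist rate) must be at least 2 * f_max.
Nyquist rate = 2 * 68 kHz = 136 kHz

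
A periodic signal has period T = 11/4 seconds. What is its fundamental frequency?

The fundamental frequency is the reciprocal of the period.
f = 1/T = 1/(11/4) = 4/11 Hz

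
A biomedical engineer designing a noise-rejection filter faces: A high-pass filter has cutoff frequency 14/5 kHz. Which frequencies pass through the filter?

A high-pass filter passes all frequencies above the cutoff frequency 14/5 kHz and attenuates lower frequencies.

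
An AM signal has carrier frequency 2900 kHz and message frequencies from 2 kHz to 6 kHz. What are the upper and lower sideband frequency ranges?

Upper sideband (USB) = fc + [fm_low, fm_high] = 2900 + [2, 6] = [2902, 2906] kHz
Lower sideband (LSB) = fc - [fm_high, fm_low] = 2900 - [6, 2] = [2894, 2898] kHz
Total occupied spectrum: 2894 kHz to 2906 kHz (plus carrier at 2900 kHz)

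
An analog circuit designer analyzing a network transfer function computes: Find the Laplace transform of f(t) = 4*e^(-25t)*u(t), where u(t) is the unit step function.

Standard Laplace transform pair:
e^(-at)*u(t) <-> 1/(s+a)
With a = 25: L{4*e^(-25t)*u(t)} = 4/(s+25), ROC: Re(s) > -25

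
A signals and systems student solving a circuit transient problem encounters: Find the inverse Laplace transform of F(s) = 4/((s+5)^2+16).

Standard pair: w/((s+a)^2+w^2) <-> e^(-at)*sin(wt)*u(t)
With a=5, w=4: f(t) = e^(-5t)*sin(4t)*u(t)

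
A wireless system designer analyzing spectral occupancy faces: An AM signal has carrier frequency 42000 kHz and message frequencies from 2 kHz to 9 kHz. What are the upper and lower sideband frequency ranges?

Upper sideband (USB) = fc + [fm_low, fm_high] = 42000 + [2, 9] = [42002, 42009] kHz
Lower sideband (LSB) = fc - [fm_high, fm_low] = 42000 - [9, 2] = [41991, 41998] kHz
Total occupied spectrum: 41991 kHz to 42009 kHz (plus carrier at 42000 kHz)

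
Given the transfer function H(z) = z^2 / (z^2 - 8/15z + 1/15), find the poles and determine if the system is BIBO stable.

Poles are roots of the denominator: z^2 - 8/15z + 1/15 = 0.
Quadratic formula: z = [-(-8/15) +/- sqrt((-8/15)^2 - 4*(1/15))] / 2
Discriminant = 64/225 - 4/15 = 4/225; sqrt = 2/15.
z = (8/15 +/- 2/15) / 2 => z = 1/3 or z = 1/5.
|p1| = 1/3, |p2| = 1/5.
For BIBO stability, all poles must lie inside the unit circle (|p| < 1).
System is STABLE since both |p| < 1.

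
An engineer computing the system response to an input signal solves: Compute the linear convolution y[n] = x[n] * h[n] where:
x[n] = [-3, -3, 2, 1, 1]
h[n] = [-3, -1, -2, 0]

y[n] = sum_k x[k]*h[n-k]. Output length = len(x) + len(h) - 1 = 5 + 4 - 1 = 8.
y[0] = -3*-3 = 9
y[1] = -3*-3 + -3*-1 = 12
y[2] = 2*-3 + -3*-1 + -3*-2 = 3
y[3] = 1*-3 + 2*-1 + -3*-2 + -3*0 = 1
y[4] = 1*-3 + 1*-1 + 2*-2 + -3*0 = -8
y[5] = 1*-1 + 1*-2 + 2*0 = -3
y[6] = 1*-2 + 1*0 = -2
y[7] = 1*0 = 0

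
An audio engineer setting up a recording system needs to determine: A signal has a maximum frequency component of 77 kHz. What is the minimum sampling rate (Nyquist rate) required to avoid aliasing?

By the Nyquist-Shannon sampling theorem,
the minimum sampling rate (Nyquist rate) must be at least 2 * f_max.
Nyquist rate = 2 * 77 kHz = 154 kHz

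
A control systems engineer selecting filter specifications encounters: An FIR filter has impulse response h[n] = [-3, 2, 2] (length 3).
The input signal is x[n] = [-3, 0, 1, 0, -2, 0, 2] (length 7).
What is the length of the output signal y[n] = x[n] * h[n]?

For linear convolution, the output length is:
len(y) = len(x) + len(h) - 1 = 7 + 3 - 1 = 9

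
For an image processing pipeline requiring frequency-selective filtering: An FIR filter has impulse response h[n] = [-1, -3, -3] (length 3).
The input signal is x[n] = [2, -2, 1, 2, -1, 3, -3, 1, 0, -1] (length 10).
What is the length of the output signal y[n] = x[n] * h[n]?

For linear convolution, the output length is:
len(y) = len(x) + len(h) - 1 = 10 + 3 - 1 = 12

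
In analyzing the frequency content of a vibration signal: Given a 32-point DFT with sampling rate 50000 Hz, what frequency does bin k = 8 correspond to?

The frequency of DFT bin k is: f_k = k * f_s / N
f_8 = 8 * 50000 / 32 = 12500 Hz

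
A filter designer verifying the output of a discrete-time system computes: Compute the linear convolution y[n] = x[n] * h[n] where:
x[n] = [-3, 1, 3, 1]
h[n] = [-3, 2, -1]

y[n] = sum_k x[k]*h[n-k]. Output length = len(x) + len(h) - 1 = 4 + 3 - 1 = 6.
y[0] = -3*-3 = 9
y[1] = 1*-3 + -3*2 = -9
y[2] = 3*-3 + 1*2 + -3*-1 = -4
y[3] = 1*-3 + 3*2 + 1*-1 = 2
y[4] = 1*2 + 3*-1 = -1
y[5] = 1*-1 = -1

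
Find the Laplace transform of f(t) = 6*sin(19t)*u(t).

Standard pair: sin(wt)*u(t) <-> w/(s^2+w^2)
With w = 19: L{6*sin(19t)*u(t)} = 114/(s^2+361)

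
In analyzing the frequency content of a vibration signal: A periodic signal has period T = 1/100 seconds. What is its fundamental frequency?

The fundamental frequency is the reciprocal of the period.
f = 1/T = 1/(1/100) = 100 Hz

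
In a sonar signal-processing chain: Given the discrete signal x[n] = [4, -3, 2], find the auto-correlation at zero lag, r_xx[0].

The auto-correlation at zero lag r_xx[0] equals the signal energy.
r_xx[0] = sum of x[n]^2 = 4^2 + (-3)^2 + 2^2
= 16 + 9 + 4 = 29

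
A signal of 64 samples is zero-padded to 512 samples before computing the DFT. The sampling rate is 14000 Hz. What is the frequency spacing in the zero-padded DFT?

Original DFT: N = 64, resolution = f_s/N = 14000/64 = 875/4 Hz
Zero-padded DFT: N = 512, resolution = f_s/N = 14000/512 = 875/32 Hz
Zero-padding interpolates the spectrum (finer frequency grid)
but does NOT improve the true spectral resolution (ability to resolve close frequencies).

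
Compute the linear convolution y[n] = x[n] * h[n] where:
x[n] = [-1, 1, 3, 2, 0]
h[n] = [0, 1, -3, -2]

y[n] = sum_k x[k]*h[n-k]. Output length = len(x) + len(h) - 1 = 5 + 4 - 1 = 8.
y[0] = -1*0 = 0
y[1] = 1*0 + -1*1 = -1
y[2] = 3*0 + 1*1 + -1*-3 = 4
y[3] = 2*0 + 3*1 + 1*-3 + -1*-2 = 2
y[4] = 0*0 + 2*1 + 3*-3 + 1*-2 = -9
y[5] = 0*1 + 2*-3 + 3*-2 = -12
y[6] = 0*-3 + 2*-2 = -4
y[7] = 0*-2 = 0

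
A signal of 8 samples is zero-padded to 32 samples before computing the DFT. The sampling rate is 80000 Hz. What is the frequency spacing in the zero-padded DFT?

Original DFT: N = 8, resolution = f_s/N = 80000/8 = 10000 Hz
Zero-padded DFT: N = 32, resolution = f_s/N = 80000/32 = 2500 Hz
Zero-padding interpolates the spectrum (finer frequency grid)
but does NOT improve the true spectral resolution (ability to resolve close frequencies).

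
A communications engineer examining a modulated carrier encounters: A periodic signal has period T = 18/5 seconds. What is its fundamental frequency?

The fundamental frequency is the reciprocal of the period.
f = 1/T = 1/(18/5) = 5/18 Hz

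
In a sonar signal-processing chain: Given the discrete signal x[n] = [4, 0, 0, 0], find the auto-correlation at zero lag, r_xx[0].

The auto-correlation at zero lag r_xx[0] equals the signal energy.
r_xx[0] = sum of x[n]^2 = 4^2 + 0^2 + 0^2 + 0^2
= 16 + 0 + 0 + 0 = 16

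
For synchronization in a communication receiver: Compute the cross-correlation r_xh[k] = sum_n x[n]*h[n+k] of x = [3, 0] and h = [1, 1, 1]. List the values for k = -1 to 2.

Both sequences indexed from 0 and zero outside their support.
Lags with overlap: k = -1 to 2.
  r_xh[-1] = x[1]*h[0] = 0
  r_xh[0] = x[0]*h[0] + x[1]*h[1] = 3
  r_xh[1] = x[0]*h[1] + x[1]*h[2] = 3
  r_xh[2] = x[0]*h[2] = 3
r_xh = [0, 3, 3, 3] (for k = -1, ..., 2)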